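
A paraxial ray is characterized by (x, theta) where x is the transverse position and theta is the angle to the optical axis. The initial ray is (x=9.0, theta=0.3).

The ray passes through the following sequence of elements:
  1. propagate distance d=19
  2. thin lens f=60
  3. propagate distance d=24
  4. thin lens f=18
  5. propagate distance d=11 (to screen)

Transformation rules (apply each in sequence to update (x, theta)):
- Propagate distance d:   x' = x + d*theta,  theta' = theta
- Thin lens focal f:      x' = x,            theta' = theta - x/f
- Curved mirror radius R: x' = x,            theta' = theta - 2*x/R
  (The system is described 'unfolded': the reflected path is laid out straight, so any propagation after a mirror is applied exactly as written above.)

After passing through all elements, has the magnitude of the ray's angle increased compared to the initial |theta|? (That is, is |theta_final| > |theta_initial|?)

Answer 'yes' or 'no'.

Initial: x=9.0000 theta=0.3000
After 1 (propagate distance d=19): x=14.7000 theta=0.3000
After 2 (thin lens f=60): x=14.7000 theta=0.0550
After 3 (propagate distance d=24): x=16.0200 theta=0.0550
After 4 (thin lens f=18): x=16.0200 theta=-0.8350
After 5 (propagate distance d=11 (to screen)): x=6.8350 theta=-0.8350
|theta_initial|=0.3000 |theta_final|=0.8350 -> increased

Answer: yes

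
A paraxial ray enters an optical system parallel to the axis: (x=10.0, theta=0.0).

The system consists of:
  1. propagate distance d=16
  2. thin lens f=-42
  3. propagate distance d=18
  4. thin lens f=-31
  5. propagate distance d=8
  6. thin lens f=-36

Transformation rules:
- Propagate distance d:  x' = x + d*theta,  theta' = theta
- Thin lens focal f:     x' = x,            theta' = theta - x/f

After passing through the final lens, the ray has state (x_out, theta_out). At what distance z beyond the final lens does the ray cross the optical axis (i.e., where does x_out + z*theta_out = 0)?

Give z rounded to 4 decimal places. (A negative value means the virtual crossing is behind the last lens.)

Answer: -15.8881

Derivation:
Initial: x=10.0000 theta=0.0000
After 1 (propagate distance d=16): x=10.0000 theta=0.0000
After 2 (thin lens f=-42): x=10.0000 theta=5/21 (≈0.2381)
After 3 (propagate distance d=18): x=100/7 (≈14.2857) theta=5/21 (≈0.2381)
After 4 (thin lens f=-31): x=100/7 (≈14.2857) theta=65/93 (≈0.6989)
After 5 (propagate distance d=8): x=12940/651 (≈19.8771) theta=65/93 (≈0.6989)
After 6 (thin lens f=-36): x=12940/651 (≈19.8771) theta=7330/5859 (≈1.2511)
z_focus = -x_out/theta_out = -(12940/651)/(7330/5859) = -11646/733 ≈ -15.8881
Rounded to 4 decimal places: z = -15.8881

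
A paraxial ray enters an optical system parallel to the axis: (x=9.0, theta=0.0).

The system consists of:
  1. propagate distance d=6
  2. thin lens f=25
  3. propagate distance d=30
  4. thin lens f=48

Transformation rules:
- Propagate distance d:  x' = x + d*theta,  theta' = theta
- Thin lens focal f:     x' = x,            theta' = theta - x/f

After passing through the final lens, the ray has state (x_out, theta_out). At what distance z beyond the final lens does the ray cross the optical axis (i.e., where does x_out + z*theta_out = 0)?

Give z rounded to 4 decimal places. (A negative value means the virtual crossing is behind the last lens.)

Initial: x=9.0000 theta=0.0000
After 1 (propagate distance d=6): x=9.0000 theta=0.0000
After 2 (thin lens f=25): x=9.0000 theta=-0.3600
After 3 (propagate distance d=30): x=-1.8000 theta=-0.3600
After 4 (thin lens f=48): x=-1.8000 theta=-0.3225
z_focus = -x_out/theta_out = -(-1.8000)/(-0.3225) = -240/43 ≈ -5.5814
Rounded to 4 decimal places: z = -5.5814

Answer: -5.5814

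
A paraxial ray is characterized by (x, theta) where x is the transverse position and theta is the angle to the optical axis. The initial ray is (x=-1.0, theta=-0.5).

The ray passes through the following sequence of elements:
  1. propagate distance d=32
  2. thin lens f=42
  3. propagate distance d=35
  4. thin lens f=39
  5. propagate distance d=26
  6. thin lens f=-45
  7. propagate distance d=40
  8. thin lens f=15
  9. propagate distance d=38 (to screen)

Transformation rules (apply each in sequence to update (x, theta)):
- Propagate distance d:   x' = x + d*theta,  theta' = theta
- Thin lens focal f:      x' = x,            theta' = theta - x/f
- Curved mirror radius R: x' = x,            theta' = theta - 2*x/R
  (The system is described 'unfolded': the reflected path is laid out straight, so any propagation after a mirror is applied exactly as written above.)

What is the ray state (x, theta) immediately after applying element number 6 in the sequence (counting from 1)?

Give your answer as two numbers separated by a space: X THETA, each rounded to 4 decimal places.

Answer: -9.2540 0.2205

Derivation:
Initial: x=-1.0000 theta=-0.5000
After 1 (propagate distance d=32): x=-17.0000 theta=-0.5000
After 2 (thin lens f=42): x=-17.0000 theta=-2/21 (≈-0.0952)
After 3 (propagate distance d=35): x=-61/3 (≈-20.3333) theta=-2/21 (≈-0.0952)
After 4 (thin lens f=39): x=-61/3 (≈-20.3333) theta=349/819 (≈0.4261)
After 5 (propagate distance d=26): x=-583/63 (≈-9.2540) theta=349/819 (≈0.4261)
After 6 (thin lens f=-45): x=-583/63 (≈-9.2540) theta=8126/36855 (≈0.2205)
Rounded to 4 decimal places: x = -9.2540, theta = 0.2205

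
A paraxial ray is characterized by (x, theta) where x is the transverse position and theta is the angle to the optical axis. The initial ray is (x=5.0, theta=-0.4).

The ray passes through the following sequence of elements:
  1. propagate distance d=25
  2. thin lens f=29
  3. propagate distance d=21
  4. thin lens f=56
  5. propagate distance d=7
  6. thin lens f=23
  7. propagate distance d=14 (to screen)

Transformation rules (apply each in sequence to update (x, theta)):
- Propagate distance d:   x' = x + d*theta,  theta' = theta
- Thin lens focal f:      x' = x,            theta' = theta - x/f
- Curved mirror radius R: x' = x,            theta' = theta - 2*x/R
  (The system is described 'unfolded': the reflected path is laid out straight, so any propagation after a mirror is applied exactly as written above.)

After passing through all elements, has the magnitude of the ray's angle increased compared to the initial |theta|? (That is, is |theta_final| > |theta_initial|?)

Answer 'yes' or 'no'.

Initial: x=5.0000 theta=-0.4000
After 1 (propagate distance d=25): x=-5.0000 theta=-0.4000
After 2 (thin lens f=29): x=-5.0000 theta=-33/145 (≈-0.2276)
After 3 (propagate distance d=21): x=-1418/145 (≈-9.7793) theta=-33/145 (≈-0.2276)
After 4 (thin lens f=56): x=-1418/145 (≈-9.7793) theta=-43/812 (≈-0.0530)
After 5 (propagate distance d=7): x=-10.1500 theta=-43/812 (≈-0.0530)
After 6 (thin lens f=23): x=-10.1500 theta=9066/23345 (≈0.3883)
After 7 (propagate distance d=14 (to screen)): x=-62873/13340 (≈-4.7131) theta=9066/23345 (≈0.3883)
|theta_initial|=0.4000 |theta_final|=9066/23345 (≈0.3883) -> not increased

Answer: no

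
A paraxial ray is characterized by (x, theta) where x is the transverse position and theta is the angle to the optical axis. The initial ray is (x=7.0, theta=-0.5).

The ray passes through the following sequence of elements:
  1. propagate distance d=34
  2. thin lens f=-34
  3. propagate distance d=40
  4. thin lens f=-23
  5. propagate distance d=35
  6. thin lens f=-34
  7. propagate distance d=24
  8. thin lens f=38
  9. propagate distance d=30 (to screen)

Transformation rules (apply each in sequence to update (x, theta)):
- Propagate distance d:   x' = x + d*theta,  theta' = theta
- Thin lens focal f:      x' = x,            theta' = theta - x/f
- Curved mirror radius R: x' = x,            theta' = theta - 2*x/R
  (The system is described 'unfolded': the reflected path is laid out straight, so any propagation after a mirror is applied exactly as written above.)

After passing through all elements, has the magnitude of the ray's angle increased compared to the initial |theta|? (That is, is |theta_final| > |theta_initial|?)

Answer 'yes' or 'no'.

Answer: yes

Derivation:
Initial: x=7.0000 theta=-0.5000
After 1 (propagate distance d=34): x=-10.0000 theta=-0.5000
After 2 (thin lens f=-34): x=-10.0000 theta=-27/34 (≈-0.7941)
After 3 (propagate distance d=40): x=-710/17 (≈-41.7647) theta=-27/34 (≈-0.7941)
After 4 (thin lens f=-23): x=-710/17 (≈-41.7647) theta=-2041/782 (≈-2.6100)
After 5 (propagate distance d=35): x=-104095/782 (≈-133.1138) theta=-2041/782 (≈-2.6100)
After 6 (thin lens f=-34): x=-104095/782 (≈-133.1138) theta=-7543/1156 (≈-6.5251)
After 7 (propagate distance d=24): x=-3851483/13294 (≈-289.7159) theta=-7543/1156 (≈-6.5251)
After 8 (thin lens f=38): x=-3851483/13294 (≈-289.7159) theta=138798/126293 (≈1.0990)
After 9 (propagate distance d=30 (to screen)): x=-64850297/252586 (≈-256.7454) theta=138798/126293 (≈1.0990)
|theta_initial|=0.5000 |theta_final|=138798/126293 (≈1.0990) -> increased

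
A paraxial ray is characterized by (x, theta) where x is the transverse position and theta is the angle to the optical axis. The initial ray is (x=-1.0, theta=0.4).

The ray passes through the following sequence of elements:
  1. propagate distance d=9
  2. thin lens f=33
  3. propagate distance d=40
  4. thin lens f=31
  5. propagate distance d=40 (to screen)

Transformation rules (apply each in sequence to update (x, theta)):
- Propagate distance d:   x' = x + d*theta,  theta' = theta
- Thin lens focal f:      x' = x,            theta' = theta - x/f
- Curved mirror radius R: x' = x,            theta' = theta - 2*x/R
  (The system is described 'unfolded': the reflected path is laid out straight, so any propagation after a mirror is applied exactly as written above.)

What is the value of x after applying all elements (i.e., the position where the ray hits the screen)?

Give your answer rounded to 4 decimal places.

Answer: 8.3634

Derivation:
Initial: x=-1.0000 theta=0.4000
After 1 (propagate distance d=9): x=2.6000 theta=0.4000
After 2 (thin lens f=33): x=2.6000 theta=53/165 (≈0.3212)
After 3 (propagate distance d=40): x=2549/165 (≈15.4485) theta=53/165 (≈0.3212)
After 4 (thin lens f=31): x=2549/165 (≈15.4485) theta=-302/1705 (≈-0.1771)
After 5 (propagate distance d=40 (to screen)): x=3889/465 (≈8.3634) theta=-302/1705 (≈-0.1771)
Rounded to 4 decimal places: x = 8.3634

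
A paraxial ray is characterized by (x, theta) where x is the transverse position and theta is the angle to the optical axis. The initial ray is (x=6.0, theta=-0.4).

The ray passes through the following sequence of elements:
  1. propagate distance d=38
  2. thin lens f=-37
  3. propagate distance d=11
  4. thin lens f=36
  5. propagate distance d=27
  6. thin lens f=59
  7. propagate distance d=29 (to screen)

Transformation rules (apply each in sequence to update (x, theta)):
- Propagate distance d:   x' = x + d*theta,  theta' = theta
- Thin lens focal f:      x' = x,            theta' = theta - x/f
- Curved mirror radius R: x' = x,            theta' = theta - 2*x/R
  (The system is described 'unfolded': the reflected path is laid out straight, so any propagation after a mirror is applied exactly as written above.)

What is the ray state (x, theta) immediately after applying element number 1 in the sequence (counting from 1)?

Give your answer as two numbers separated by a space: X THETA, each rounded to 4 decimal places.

Answer: -9.2000 -0.4000

Derivation:
Initial: x=6.0000 theta=-0.4000
After 1 (propagate distance d=38): x=-9.2000 theta=-0.4000
Rounded to 4 decimal places: x = -9.2000, theta = -0.4000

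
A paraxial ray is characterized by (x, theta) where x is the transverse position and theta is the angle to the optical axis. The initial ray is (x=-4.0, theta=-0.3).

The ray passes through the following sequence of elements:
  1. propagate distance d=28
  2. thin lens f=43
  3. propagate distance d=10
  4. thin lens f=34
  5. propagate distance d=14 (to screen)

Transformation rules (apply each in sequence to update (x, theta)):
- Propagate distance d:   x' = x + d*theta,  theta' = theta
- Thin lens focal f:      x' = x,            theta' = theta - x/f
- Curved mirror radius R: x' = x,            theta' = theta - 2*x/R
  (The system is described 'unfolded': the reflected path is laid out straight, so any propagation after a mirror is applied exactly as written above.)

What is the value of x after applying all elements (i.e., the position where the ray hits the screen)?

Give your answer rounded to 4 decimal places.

Answer: -7.5253

Derivation:
Initial: x=-4.0000 theta=-0.3000
After 1 (propagate distance d=28): x=-12.4000 theta=-0.3000
After 2 (thin lens f=43): x=-12.4000 theta=-1/86 (≈-0.0116)
After 3 (propagate distance d=10): x=-2691/215 (≈-12.5163) theta=-1/86 (≈-0.0116)
After 4 (thin lens f=34): x=-2691/215 (≈-12.5163) theta=1303/3655 (≈0.3565)
After 5 (propagate distance d=14 (to screen)): x=-5501/731 (≈-7.5253) theta=1303/3655 (≈0.3565)
Rounded to 4 decimal places: x = -7.5253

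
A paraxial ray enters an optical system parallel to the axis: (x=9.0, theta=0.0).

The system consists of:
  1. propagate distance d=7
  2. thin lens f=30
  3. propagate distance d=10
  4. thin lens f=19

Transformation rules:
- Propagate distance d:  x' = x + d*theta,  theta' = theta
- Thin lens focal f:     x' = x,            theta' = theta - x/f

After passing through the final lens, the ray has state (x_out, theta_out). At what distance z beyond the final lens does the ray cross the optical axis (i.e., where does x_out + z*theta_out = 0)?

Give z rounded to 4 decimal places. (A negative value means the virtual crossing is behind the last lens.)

Initial: x=9.0000 theta=0.0000
After 1 (propagate distance d=7): x=9.0000 theta=0.0000
After 2 (thin lens f=30): x=9.0000 theta=-0.3000
After 3 (propagate distance d=10): x=6.0000 theta=-0.3000
After 4 (thin lens f=19): x=6.0000 theta=-117/190 (≈-0.6158)
z_focus = -x_out/theta_out = -(6.0000)/(-117/190) = 380/39 ≈ 9.7436
Rounded to 4 decimal places: z = 9.7436

Answer: 9.7436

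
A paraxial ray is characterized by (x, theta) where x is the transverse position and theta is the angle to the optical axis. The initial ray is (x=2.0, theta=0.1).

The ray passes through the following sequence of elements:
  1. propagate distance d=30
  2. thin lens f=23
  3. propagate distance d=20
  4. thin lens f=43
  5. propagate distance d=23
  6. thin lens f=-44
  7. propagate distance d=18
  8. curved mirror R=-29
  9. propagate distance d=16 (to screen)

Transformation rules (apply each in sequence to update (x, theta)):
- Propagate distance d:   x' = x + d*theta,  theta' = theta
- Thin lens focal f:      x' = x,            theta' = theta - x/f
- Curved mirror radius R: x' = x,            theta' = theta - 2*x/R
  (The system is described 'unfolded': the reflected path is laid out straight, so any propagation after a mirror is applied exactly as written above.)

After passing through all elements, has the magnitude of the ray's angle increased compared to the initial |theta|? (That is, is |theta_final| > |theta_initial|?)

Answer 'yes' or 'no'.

Answer: yes

Derivation:
Initial: x=2.0000 theta=0.1000
After 1 (propagate distance d=30): x=5.0000 theta=0.1000
After 2 (thin lens f=23): x=5.0000 theta=-27/230 (≈-0.1174)
After 3 (propagate distance d=20): x=61/23 (≈2.6522) theta=-27/230 (≈-0.1174)
After 4 (thin lens f=43): x=61/23 (≈2.6522) theta=-77/430 (≈-0.1791)
After 5 (propagate distance d=23): x=-14503/9890 (≈-1.4664) theta=-77/430 (≈-0.1791)
After 6 (thin lens f=-44): x=-14503/9890 (≈-1.4664) theta=-92427/435160 (≈-0.2124)
After 7 (propagate distance d=18): x=-1150909/217580 (≈-5.2896) theta=-92427/435160 (≈-0.2124)
After 8 (curved mirror R=-29): x=-1150909/217580 (≈-5.2896) theta=-7284019/12619640 (≈-0.5772)
After 9 (propagate distance d=16 (to screen)): x=-8331683/573620 (≈-14.5247) theta=-7284019/12619640 (≈-0.5772)
|theta_initial|=0.1000 |theta_final|=7284019/12619640 (≈0.5772) -> increased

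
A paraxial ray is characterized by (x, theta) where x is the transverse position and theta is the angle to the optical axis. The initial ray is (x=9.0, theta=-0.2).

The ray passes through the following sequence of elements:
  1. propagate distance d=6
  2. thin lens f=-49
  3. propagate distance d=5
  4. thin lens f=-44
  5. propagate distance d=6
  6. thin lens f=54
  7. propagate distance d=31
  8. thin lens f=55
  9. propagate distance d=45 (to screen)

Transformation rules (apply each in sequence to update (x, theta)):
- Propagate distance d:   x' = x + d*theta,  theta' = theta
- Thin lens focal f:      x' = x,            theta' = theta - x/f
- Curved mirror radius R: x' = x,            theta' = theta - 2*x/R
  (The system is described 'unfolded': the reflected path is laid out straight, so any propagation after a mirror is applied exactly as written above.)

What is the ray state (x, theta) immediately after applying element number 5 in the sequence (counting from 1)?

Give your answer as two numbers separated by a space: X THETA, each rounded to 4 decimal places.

Answer: 8.3868 0.1318

Derivation:
Initial: x=9.0000 theta=-0.2000
After 1 (propagate distance d=6): x=7.8000 theta=-0.2000
After 2 (thin lens f=-49): x=7.8000 theta=-2/49 (≈-0.0408)
After 3 (propagate distance d=5): x=1861/245 (≈7.5959) theta=-2/49 (≈-0.0408)
After 4 (thin lens f=-44): x=1861/245 (≈7.5959) theta=29/220 (≈0.1318)
After 5 (propagate distance d=6): x=9041/1078 (≈8.3868) theta=29/220 (≈0.1318)
Rounded to 4 decimal places: x = 8.3868, theta = 0.1318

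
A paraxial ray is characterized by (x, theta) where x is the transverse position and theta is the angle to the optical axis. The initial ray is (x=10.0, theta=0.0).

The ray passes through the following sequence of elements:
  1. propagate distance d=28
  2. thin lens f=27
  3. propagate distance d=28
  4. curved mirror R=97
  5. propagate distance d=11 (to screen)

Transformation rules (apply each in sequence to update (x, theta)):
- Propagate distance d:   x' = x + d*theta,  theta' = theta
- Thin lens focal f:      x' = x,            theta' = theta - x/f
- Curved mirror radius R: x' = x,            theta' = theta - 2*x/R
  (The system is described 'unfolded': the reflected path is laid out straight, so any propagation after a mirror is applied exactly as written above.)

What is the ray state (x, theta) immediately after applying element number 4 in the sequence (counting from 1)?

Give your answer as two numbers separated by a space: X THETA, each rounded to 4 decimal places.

Initial: x=10.0000 theta=0.0000
After 1 (propagate distance d=28): x=10.0000 theta=0.0000
After 2 (thin lens f=27): x=10.0000 theta=-10/27 (≈-0.3704)
After 3 (propagate distance d=28): x=-10/27 (≈-0.3704) theta=-10/27 (≈-0.3704)
After 4 (curved mirror R=97): x=-10/27 (≈-0.3704) theta=-950/2619 (≈-0.3627)
Rounded to 4 decimal places: x = -0.3704, theta = -0.3627

Answer: -0.3704 -0.3627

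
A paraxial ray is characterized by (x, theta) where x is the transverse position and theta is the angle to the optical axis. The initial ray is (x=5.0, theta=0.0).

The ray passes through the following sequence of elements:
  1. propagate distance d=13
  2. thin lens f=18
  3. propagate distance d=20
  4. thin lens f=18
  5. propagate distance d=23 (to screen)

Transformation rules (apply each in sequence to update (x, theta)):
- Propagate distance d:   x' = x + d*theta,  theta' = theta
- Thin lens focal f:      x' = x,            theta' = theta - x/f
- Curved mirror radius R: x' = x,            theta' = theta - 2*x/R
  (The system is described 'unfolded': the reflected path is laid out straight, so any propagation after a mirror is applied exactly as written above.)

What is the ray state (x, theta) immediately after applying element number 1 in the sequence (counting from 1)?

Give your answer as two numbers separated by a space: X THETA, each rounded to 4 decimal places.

Answer: 5.0000 0.0000

Derivation:
Initial: x=5.0000 theta=0.0000
After 1 (propagate distance d=13): x=5.0000 theta=0.0000
Rounded to 4 decimal places: x = 5.0000, theta = 0.0000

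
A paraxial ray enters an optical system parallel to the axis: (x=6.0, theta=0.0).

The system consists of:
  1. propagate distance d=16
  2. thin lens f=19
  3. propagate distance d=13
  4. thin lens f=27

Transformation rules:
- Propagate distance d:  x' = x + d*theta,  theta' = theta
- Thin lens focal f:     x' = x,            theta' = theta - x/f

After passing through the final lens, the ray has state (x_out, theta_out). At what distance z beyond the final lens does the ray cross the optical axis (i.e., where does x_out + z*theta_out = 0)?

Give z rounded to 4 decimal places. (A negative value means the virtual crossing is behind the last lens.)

Answer: 4.9091

Derivation:
Initial: x=6.0000 theta=0.0000
After 1 (propagate distance d=16): x=6.0000 theta=0.0000
After 2 (thin lens f=19): x=6.0000 theta=-6/19 (≈-0.3158)
After 3 (propagate distance d=13): x=36/19 (≈1.8947) theta=-6/19 (≈-0.3158)
After 4 (thin lens f=27): x=36/19 (≈1.8947) theta=-22/57 (≈-0.3860)
z_focus = -x_out/theta_out = -(36/19)/(-22/57) = 54/11 ≈ 4.9091
Rounded to 4 decimal places: z = 4.9091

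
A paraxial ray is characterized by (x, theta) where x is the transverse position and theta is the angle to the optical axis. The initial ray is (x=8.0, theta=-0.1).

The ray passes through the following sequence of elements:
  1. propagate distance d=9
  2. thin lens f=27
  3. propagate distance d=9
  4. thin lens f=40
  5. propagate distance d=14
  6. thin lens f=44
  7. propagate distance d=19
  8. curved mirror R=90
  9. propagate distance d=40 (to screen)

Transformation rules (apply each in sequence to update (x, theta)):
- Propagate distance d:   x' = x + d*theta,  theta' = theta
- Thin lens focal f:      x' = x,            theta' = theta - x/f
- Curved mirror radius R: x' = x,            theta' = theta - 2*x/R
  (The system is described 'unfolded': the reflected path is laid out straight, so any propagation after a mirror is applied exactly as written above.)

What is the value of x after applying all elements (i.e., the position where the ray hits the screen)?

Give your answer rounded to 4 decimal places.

Answer: -17.1295

Derivation:
Initial: x=8.0000 theta=-0.1000
After 1 (propagate distance d=9): x=7.1000 theta=-0.1000
After 2 (thin lens f=27): x=7.1000 theta=-49/135 (≈-0.3630)
After 3 (propagate distance d=9): x=23/6 (≈3.8333) theta=-49/135 (≈-0.3630)
After 4 (thin lens f=40): x=23/6 (≈3.8333) theta=-991/2160 (≈-0.4588)
After 5 (propagate distance d=14): x=-2797/1080 (≈-2.5898) theta=-991/2160 (≈-0.4588)
After 6 (thin lens f=44): x=-2797/1080 (≈-2.5898) theta=-1267/3168 (≈-0.3999)
After 7 (propagate distance d=19): x=-484163/47520 (≈-10.1886) theta=-1267/3168 (≈-0.3999)
After 8 (curved mirror R=90): x=-484163/47520 (≈-10.1886) theta=-185531/1069200 (≈-0.1735)
After 9 (propagate distance d=40 (to screen)): x=-7325963/427680 (≈-17.1295) theta=-185531/1069200 (≈-0.1735)
Rounded to 4 decimal places: x = -17.1295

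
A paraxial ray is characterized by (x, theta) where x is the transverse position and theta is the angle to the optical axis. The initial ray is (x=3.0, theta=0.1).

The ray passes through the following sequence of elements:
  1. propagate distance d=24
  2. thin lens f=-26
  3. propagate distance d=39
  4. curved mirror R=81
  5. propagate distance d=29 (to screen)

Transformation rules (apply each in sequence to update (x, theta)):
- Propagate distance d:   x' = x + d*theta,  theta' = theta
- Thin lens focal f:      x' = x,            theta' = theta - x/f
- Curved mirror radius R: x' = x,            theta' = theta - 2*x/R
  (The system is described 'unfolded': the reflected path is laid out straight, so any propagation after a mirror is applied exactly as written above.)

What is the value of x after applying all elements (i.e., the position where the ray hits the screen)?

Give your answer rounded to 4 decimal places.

Initial: x=3.0000 theta=0.1000
After 1 (propagate distance d=24): x=5.4000 theta=0.1000
After 2 (thin lens f=-26): x=5.4000 theta=4/13 (≈0.3077)
After 3 (propagate distance d=39): x=17.4000 theta=4/13 (≈0.3077)
After 4 (curved mirror R=81): x=17.4000 theta=-214/1755 (≈-0.1219)
After 5 (propagate distance d=29 (to screen)): x=24331/1755 (≈13.8638) theta=-214/1755 (≈-0.1219)
Rounded to 4 decimal places: x = 13.8638

Answer: 13.8638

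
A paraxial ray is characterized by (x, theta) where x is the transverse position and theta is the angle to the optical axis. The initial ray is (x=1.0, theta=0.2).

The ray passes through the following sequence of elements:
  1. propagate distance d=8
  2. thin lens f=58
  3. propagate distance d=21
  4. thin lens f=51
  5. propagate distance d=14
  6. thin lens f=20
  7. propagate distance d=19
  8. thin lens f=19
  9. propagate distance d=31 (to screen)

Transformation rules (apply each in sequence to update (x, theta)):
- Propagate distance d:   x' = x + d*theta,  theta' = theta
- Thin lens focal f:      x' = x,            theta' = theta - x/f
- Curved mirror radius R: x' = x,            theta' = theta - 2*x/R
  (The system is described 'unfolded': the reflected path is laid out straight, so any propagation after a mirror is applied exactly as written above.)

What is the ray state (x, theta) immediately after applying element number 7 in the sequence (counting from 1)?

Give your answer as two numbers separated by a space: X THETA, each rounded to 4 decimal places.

Answer: 1.0868 -0.2808

Derivation:
Initial: x=1.0000 theta=0.2000
After 1 (propagate distance d=8): x=2.6000 theta=0.2000
After 2 (thin lens f=58): x=2.6000 theta=9/58 (≈0.1552)
After 3 (propagate distance d=21): x=1699/290 (≈5.8586) theta=9/58 (≈0.1552)
After 4 (thin lens f=51): x=1699/290 (≈5.8586) theta=298/7395 (≈0.0403)
After 5 (propagate distance d=14): x=94993/14790 (≈6.4228) theta=298/7395 (≈0.0403)
After 6 (thin lens f=20): x=94993/14790 (≈6.4228) theta=-27691/98600 (≈-0.2808)
After 7 (propagate distance d=19): x=321473/295800 (≈1.0868) theta=-27691/98600 (≈-0.2808)
Rounded to 4 decimal places: x = 1.0868, theta = -0.2808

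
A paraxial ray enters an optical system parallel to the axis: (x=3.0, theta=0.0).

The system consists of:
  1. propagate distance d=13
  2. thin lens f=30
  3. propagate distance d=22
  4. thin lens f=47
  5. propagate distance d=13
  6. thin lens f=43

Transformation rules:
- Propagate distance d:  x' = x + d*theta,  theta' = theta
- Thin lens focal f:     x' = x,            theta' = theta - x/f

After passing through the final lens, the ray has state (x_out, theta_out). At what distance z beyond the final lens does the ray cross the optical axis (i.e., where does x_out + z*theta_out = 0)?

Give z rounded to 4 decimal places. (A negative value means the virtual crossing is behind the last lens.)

Answer: -7.1950

Derivation:
Initial: x=3.0000 theta=0.0000
After 1 (propagate distance d=13): x=3.0000 theta=0.0000
After 2 (thin lens f=30): x=3.0000 theta=-0.1000
After 3 (propagate distance d=22): x=0.8000 theta=-0.1000
After 4 (thin lens f=47): x=0.8000 theta=-11/94 (≈-0.1170)
After 5 (propagate distance d=13): x=-339/470 (≈-0.7213) theta=-11/94 (≈-0.1170)
After 6 (thin lens f=43): x=-339/470 (≈-0.7213) theta=-1013/10105 (≈-0.1002)
z_focus = -x_out/theta_out = -(-339/470)/(-1013/10105) = -14577/2026 ≈ -7.1950
Rounded to 4 decimal places: z = -7.1950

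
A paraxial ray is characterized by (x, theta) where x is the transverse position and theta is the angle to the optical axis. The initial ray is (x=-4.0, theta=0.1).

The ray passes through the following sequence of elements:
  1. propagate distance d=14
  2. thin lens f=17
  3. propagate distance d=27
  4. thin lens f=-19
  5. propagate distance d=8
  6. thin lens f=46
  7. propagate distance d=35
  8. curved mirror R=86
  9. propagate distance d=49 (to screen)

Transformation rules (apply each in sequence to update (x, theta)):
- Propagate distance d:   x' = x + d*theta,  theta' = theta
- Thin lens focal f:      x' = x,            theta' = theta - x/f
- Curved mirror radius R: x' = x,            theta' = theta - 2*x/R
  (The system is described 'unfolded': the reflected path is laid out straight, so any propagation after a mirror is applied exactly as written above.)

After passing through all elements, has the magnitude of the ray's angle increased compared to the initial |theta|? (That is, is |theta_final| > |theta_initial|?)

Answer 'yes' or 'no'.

Initial: x=-4.0000 theta=0.1000
After 1 (propagate distance d=14): x=-2.6000 theta=0.1000
After 2 (thin lens f=17): x=-2.6000 theta=43/170 (≈0.2529)
After 3 (propagate distance d=27): x=719/170 (≈4.2294) theta=43/170 (≈0.2529)
After 4 (thin lens f=-19): x=719/170 (≈4.2294) theta=768/1615 (≈0.4755)
After 5 (propagate distance d=8): x=25949/3230 (≈8.0337) theta=768/1615 (≈0.4755)
After 6 (thin lens f=46): x=25949/3230 (≈8.0337) theta=2353/7820 (≈0.3009)
After 7 (propagate distance d=35): x=2758399/148580 (≈18.5651) theta=2353/7820 (≈0.3009)
After 8 (curved mirror R=86): x=2758399/148580 (≈18.5651) theta=-417999/3194470 (≈-0.1309)
After 9 (propagate distance d=49 (to screen)): x=15529451/1277788 (≈12.1534) theta=-417999/3194470 (≈-0.1309)
|theta_initial|=0.1000 |theta_final|=417999/3194470 (≈0.1309) -> increased

Answer: yes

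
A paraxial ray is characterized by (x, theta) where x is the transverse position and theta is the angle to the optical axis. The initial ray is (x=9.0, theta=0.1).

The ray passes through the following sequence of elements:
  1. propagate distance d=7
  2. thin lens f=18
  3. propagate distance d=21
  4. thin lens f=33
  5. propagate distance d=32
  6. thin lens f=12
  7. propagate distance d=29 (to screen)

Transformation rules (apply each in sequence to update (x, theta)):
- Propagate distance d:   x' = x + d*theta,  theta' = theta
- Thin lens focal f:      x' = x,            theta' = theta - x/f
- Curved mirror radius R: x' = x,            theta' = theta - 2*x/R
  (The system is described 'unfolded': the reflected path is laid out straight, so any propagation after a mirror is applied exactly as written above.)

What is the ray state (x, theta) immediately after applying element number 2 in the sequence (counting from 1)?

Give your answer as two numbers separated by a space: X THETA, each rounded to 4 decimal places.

Answer: 9.7000 -0.4389

Derivation:
Initial: x=9.0000 theta=0.1000
After 1 (propagate distance d=7): x=9.7000 theta=0.1000
After 2 (thin lens f=18): x=9.7000 theta=-79/180 (≈-0.4389)
Rounded to 4 decimal places: x = 9.7000, theta = -0.4389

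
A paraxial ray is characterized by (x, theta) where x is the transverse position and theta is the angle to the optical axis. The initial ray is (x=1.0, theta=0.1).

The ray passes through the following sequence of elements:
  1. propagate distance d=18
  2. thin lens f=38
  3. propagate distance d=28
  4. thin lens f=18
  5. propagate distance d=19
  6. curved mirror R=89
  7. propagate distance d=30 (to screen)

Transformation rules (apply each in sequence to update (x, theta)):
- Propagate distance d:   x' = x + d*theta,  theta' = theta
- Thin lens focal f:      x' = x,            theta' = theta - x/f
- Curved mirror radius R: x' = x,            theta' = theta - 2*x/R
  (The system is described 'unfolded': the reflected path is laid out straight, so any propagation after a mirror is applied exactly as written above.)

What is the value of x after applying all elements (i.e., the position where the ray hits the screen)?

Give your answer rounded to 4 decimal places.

Answer: -5.0064

Derivation:
Initial: x=1.0000 theta=0.1000
After 1 (propagate distance d=18): x=2.8000 theta=0.1000
After 2 (thin lens f=38): x=2.8000 theta=1/38 (≈0.0263)
After 3 (propagate distance d=28): x=336/95 (≈3.5368) theta=1/38 (≈0.0263)
After 4 (thin lens f=18): x=336/95 (≈3.5368) theta=-97/570 (≈-0.1702)
After 5 (propagate distance d=19): x=173/570 (≈0.3035) theta=-97/570 (≈-0.1702)
After 6 (curved mirror R=89): x=173/570 (≈0.3035) theta=-2993/16910 (≈-0.1770)
After 7 (propagate distance d=30 (to screen)): x=-13367/2670 (≈-5.0064) theta=-2993/16910 (≈-0.1770)
Rounded to 4 decimal places: x = -5.0064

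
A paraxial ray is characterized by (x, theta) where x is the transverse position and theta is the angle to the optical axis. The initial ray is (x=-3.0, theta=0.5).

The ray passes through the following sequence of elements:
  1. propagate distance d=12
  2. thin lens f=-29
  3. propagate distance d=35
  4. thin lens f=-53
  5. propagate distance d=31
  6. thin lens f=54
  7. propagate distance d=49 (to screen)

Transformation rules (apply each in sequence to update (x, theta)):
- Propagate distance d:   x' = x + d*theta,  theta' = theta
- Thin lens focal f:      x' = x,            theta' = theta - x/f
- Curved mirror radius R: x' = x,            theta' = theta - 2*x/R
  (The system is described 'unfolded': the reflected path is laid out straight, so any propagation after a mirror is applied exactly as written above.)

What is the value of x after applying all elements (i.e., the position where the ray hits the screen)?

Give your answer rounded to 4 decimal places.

Initial: x=-3.0000 theta=0.5000
After 1 (propagate distance d=12): x=3.0000 theta=0.5000
After 2 (thin lens f=-29): x=3.0000 theta=35/58 (≈0.6034)
After 3 (propagate distance d=35): x=1399/58 (≈24.1207) theta=35/58 (≈0.6034)
After 4 (thin lens f=-53): x=1399/58 (≈24.1207) theta=1627/1537 (≈1.0586)
After 5 (propagate distance d=31): x=175021/3074 (≈56.9359) theta=1627/1537 (≈1.0586)
After 6 (thin lens f=54): x=175021/3074 (≈56.9359) theta=695/165996 (≈0.0042)
After 7 (propagate distance d=49 (to screen)): x=9485189/165996 (≈57.1411) theta=695/165996 (≈0.0042)
Rounded to 4 decimal places: x = 57.1411

Answer: 57.1411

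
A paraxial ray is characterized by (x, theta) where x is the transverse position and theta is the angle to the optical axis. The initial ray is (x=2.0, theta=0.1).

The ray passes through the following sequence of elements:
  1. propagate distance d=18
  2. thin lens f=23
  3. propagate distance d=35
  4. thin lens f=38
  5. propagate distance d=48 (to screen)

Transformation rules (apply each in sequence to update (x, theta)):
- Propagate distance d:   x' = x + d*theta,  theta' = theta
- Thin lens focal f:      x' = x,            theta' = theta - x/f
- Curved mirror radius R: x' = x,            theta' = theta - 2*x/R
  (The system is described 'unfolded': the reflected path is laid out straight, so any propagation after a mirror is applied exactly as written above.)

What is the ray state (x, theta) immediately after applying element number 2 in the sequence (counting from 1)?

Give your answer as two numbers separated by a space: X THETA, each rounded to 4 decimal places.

Answer: 3.8000 -0.0652

Derivation:
Initial: x=2.0000 theta=0.1000
After 1 (propagate distance d=18): x=3.8000 theta=0.1000
After 2 (thin lens f=23): x=3.8000 theta=-3/46 (≈-0.0652)
Rounded to 4 decimal places: x = 3.8000, theta = -0.0652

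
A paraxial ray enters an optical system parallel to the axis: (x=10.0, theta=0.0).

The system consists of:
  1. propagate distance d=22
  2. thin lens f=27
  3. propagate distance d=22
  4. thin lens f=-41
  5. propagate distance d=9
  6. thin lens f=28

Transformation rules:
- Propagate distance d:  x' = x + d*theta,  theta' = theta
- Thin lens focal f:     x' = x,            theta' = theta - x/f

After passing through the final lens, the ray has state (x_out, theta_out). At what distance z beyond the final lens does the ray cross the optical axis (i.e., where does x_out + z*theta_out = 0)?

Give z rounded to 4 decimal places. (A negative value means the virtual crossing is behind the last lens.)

Initial: x=10.0000 theta=0.0000
After 1 (propagate distance d=22): x=10.0000 theta=0.0000
After 2 (thin lens f=27): x=10.0000 theta=-10/27 (≈-0.3704)
After 3 (propagate distance d=22): x=50/27 (≈1.8519) theta=-10/27 (≈-0.3704)
After 4 (thin lens f=-41): x=50/27 (≈1.8519) theta=-40/123 (≈-0.3252)
After 5 (propagate distance d=9): x=-1190/1107 (≈-1.0750) theta=-40/123 (≈-0.3252)
After 6 (thin lens f=28): x=-1190/1107 (≈-1.0750) theta=-635/2214 (≈-0.2868)
z_focus = -x_out/theta_out = -(-1190/1107)/(-635/2214) = -476/127 ≈ -3.7480
Rounded to 4 decimal places: z = -3.7480

Answer: -3.7480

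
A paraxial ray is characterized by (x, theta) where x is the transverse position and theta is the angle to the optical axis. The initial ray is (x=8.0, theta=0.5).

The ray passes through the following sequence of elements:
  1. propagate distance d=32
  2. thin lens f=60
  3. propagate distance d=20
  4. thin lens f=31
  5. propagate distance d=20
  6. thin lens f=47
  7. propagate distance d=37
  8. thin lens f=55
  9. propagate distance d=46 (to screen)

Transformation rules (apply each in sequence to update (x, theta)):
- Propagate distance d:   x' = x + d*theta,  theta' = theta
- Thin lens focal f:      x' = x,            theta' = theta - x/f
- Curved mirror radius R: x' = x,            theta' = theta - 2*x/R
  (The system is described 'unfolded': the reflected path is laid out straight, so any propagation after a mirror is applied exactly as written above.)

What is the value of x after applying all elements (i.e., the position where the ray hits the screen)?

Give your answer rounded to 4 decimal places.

Answer: -49.0493

Derivation:
Initial: x=8.0000 theta=0.5000
After 1 (propagate distance d=32): x=24.0000 theta=0.5000
After 2 (thin lens f=60): x=24.0000 theta=0.1000
After 3 (propagate distance d=20): x=26.0000 theta=0.1000
After 4 (thin lens f=31): x=26.0000 theta=-229/310 (≈-0.7387)
After 5 (propagate distance d=20): x=348/31 (≈11.2258) theta=-229/310 (≈-0.7387)
After 6 (thin lens f=47): x=348/31 (≈11.2258) theta=-14243/14570 (≈-0.9776)
After 7 (propagate distance d=37): x=-363431/14570 (≈-24.9438) theta=-14243/14570 (≈-0.9776)
After 8 (thin lens f=55): x=-363431/14570 (≈-24.9438) theta=-209967/400675 (≈-0.5240)
After 9 (propagate distance d=46 (to screen)): x=-39305669/801350 (≈-49.0493) theta=-209967/400675 (≈-0.5240)
Rounded to 4 decimal places: x = -49.0493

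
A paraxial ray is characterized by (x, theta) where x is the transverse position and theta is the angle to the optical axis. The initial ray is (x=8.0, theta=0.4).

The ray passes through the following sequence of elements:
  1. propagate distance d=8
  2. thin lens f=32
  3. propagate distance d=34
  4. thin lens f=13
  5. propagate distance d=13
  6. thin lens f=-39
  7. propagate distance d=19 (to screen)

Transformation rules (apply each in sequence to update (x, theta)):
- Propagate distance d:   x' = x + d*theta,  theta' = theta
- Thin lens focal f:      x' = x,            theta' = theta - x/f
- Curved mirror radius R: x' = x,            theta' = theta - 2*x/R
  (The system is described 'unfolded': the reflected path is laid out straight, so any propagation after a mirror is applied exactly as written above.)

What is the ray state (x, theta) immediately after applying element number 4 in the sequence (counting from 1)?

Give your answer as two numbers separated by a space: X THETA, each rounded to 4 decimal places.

Initial: x=8.0000 theta=0.4000
After 1 (propagate distance d=8): x=11.2000 theta=0.4000
After 2 (thin lens f=32): x=11.2000 theta=0.0500
After 3 (propagate distance d=34): x=12.9000 theta=0.0500
After 4 (thin lens f=13): x=12.9000 theta=-49/52 (≈-0.9423)
Rounded to 4 decimal places: x = 12.9000, theta = -0.9423

Answer: 12.9000 -0.9423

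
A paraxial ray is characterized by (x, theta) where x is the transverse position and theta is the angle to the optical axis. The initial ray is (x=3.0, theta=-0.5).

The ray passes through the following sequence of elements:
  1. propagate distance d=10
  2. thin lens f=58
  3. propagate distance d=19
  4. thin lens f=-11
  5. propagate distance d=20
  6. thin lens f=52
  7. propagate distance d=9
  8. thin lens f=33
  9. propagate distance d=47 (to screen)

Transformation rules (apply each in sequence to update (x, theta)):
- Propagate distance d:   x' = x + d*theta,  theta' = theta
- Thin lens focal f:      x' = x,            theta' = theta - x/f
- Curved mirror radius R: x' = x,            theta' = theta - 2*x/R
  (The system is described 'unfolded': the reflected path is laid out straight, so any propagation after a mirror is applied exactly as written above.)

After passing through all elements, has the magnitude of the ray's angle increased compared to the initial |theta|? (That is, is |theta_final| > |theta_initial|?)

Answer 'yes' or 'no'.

Answer: yes

Derivation:
Initial: x=3.0000 theta=-0.5000
After 1 (propagate distance d=10): x=-2.0000 theta=-0.5000
After 2 (thin lens f=58): x=-2.0000 theta=-27/58 (≈-0.4655)
After 3 (propagate distance d=19): x=-629/58 (≈-10.8448) theta=-27/58 (≈-0.4655)
After 4 (thin lens f=-11): x=-629/58 (≈-10.8448) theta=-463/319 (≈-1.4514)
After 5 (propagate distance d=20): x=-25439/638 (≈-39.8730) theta=-463/319 (≈-1.4514)
After 6 (thin lens f=52): x=-25439/638 (≈-39.8730) theta=-22713/33176 (≈-0.6846)
After 7 (propagate distance d=9): x=-1527245/33176 (≈-46.0346) theta=-22713/33176 (≈-0.6846)
After 8 (thin lens f=33): x=-1527245/33176 (≈-46.0346) theta=194429/273702 (≈0.7104)
After 9 (propagate distance d=47 (to screen)): x=-13846433/1094808 (≈-12.6474) theta=194429/273702 (≈0.7104)
|theta_initial|=0.5000 |theta_final|=194429/273702 (≈0.7104) -> increased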